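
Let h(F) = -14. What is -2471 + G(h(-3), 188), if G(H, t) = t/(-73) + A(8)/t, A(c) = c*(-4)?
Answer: -8487421/3431 ≈ -2473.7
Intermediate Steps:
A(c) = -4*c
G(H, t) = -32/t - t/73 (G(H, t) = t/(-73) + (-4*8)/t = t*(-1/73) - 32/t = -t/73 - 32/t = -32/t - t/73)
-2471 + G(h(-3), 188) = -2471 + (-32/188 - 1/73*188) = -2471 + (-32*1/188 - 188/73) = -2471 + (-8/47 - 188/73) = -2471 - 9420/3431 = -8487421/3431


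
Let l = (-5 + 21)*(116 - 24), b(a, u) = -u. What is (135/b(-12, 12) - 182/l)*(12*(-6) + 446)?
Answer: -1565377/368 ≈ -4253.7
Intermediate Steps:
l = 1472 (l = 16*92 = 1472)
(135/b(-12, 12) - 182/l)*(12*(-6) + 446) = (135/((-1*12)) - 182/1472)*(12*(-6) + 446) = (135/(-12) - 182*1/1472)*(-72 + 446) = (135*(-1/12) - 91/736)*374 = (-45/4 - 91/736)*374 = -8371/736*374 = -1565377/368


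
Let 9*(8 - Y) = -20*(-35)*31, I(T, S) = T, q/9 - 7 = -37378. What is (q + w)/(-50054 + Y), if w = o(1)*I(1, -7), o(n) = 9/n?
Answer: 1513485/236057 ≈ 6.4115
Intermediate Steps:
q = -336339 (q = 63 + 9*(-37378) = 63 - 336402 = -336339)
w = 9 (w = (9/1)*1 = (9*1)*1 = 9*1 = 9)
Y = -21628/9 (Y = 8 - (-20*(-35))*31/9 = 8 - 700*31/9 = 8 - 1/9*21700 = 8 - 21700/9 = -21628/9 ≈ -2403.1)
(q + w)/(-50054 + Y) = (-336339 + 9)/(-50054 - 21628/9) = -336330/(-472114/9) = -336330*(-9/472114) = 1513485/236057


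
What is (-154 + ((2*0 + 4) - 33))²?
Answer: 33489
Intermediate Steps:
(-154 + ((2*0 + 4) - 33))² = (-154 + ((0 + 4) - 33))² = (-154 + (4 - 33))² = (-154 - 29)² = (-183)² = 33489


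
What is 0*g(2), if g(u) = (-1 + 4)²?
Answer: 0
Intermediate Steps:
g(u) = 9 (g(u) = 3² = 9)
0*g(2) = 0*9 = 0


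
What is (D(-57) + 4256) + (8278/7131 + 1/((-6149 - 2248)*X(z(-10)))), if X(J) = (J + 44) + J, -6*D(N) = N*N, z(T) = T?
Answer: 1779920652563/479032056 ≈ 3715.7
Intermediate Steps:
D(N) = -N²/6 (D(N) = -N*N/6 = -N²/6)
X(J) = 44 + 2*J (X(J) = (44 + J) + J = 44 + 2*J)
(D(-57) + 4256) + (8278/7131 + 1/((-6149 - 2248)*X(z(-10)))) = (-⅙*(-57)² + 4256) + (8278/7131 + 1/((-6149 - 2248)*(44 + 2*(-10)))) = (-⅙*3249 + 4256) + (8278*(1/7131) + 1/((-8397)*(44 - 20))) = (-1083/2 + 4256) + (8278/7131 - 1/8397/24) = 7429/2 + (8278/7131 - 1/8397*1/24) = 7429/2 + (8278/7131 - 1/201528) = 7429/2 + 556080551/479032056 = 1779920652563/479032056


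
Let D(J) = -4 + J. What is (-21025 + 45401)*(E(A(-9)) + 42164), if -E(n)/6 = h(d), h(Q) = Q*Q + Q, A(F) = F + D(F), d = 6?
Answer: 1021646912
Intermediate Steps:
A(F) = -4 + 2*F (A(F) = F + (-4 + F) = -4 + 2*F)
h(Q) = Q + Q**2 (h(Q) = Q**2 + Q = Q + Q**2)
E(n) = -252 (E(n) = -36*(1 + 6) = -36*7 = -6*42 = -252)
(-21025 + 45401)*(E(A(-9)) + 42164) = (-21025 + 45401)*(-252 + 42164) = 24376*41912 = 1021646912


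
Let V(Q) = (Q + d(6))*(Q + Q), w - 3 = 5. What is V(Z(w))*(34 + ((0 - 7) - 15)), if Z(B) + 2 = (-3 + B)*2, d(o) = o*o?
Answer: 8448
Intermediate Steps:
w = 8 (w = 3 + 5 = 8)
d(o) = o**2
Z(B) = -8 + 2*B (Z(B) = -2 + (-3 + B)*2 = -2 + (-6 + 2*B) = -8 + 2*B)
V(Q) = 2*Q*(36 + Q) (V(Q) = (Q + 6**2)*(Q + Q) = (Q + 36)*(2*Q) = (36 + Q)*(2*Q) = 2*Q*(36 + Q))
V(Z(w))*(34 + ((0 - 7) - 15)) = (2*(-8 + 2*8)*(36 + (-8 + 2*8)))*(34 + ((0 - 7) - 15)) = (2*(-8 + 16)*(36 + (-8 + 16)))*(34 + (-7 - 15)) = (2*8*(36 + 8))*(34 - 22) = (2*8*44)*12 = 704*12 = 8448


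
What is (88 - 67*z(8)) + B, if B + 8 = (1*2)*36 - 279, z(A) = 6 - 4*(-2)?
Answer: -1065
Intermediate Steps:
z(A) = 14 (z(A) = 6 + 8 = 14)
B = -215 (B = -8 + ((1*2)*36 - 279) = -8 + (2*36 - 279) = -8 + (72 - 279) = -8 - 207 = -215)
(88 - 67*z(8)) + B = (88 - 67*14) - 215 = (88 - 938) - 215 = -850 - 215 = -1065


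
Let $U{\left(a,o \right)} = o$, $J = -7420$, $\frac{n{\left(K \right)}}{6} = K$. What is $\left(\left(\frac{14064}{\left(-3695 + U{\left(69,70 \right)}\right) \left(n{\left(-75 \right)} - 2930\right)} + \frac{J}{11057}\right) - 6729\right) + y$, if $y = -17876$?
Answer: $- \frac{833368773251713}{33868973125} \approx -24606.0$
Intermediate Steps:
$n{\left(K \right)} = 6 K$
$\left(\left(\frac{14064}{\left(-3695 + U{\left(69,70 \right)}\right) \left(n{\left(-75 \right)} - 2930\right)} + \frac{J}{11057}\right) - 6729\right) + y = \left(\left(\frac{14064}{\left(-3695 + 70\right) \left(6 \left(-75\right) - 2930\right)} - \frac{7420}{11057}\right) - 6729\right) - 17876 = \left(\left(\frac{14064}{\left(-3625\right) \left(-450 - 2930\right)} - \frac{7420}{11057}\right) - 6729\right) - 17876 = \left(\left(\frac{14064}{\left(-3625\right) \left(-3380\right)} - \frac{7420}{11057}\right) - 6729\right) - 17876 = \left(\left(\frac{14064}{12252500} - \frac{7420}{11057}\right) - 6729\right) - 17876 = \left(\left(14064 \cdot \frac{1}{12252500} - \frac{7420}{11057}\right) - 6729\right) - 17876 = \left(\left(\frac{3516}{3063125} - \frac{7420}{11057}\right) - 6729\right) - 17876 = \left(- \frac{22689511088}{33868973125} - 6729\right) - 17876 = - \frac{227927009669213}{33868973125} - 17876 = - \frac{833368773251713}{33868973125}$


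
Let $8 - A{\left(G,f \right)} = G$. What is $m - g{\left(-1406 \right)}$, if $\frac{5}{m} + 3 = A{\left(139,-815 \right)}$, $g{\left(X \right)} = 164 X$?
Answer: $\frac{30898251}{134} \approx 2.3058 \cdot 10^{5}$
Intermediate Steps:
$A{\left(G,f \right)} = 8 - G$
$m = - \frac{5}{134}$ ($m = \frac{5}{-3 + \left(8 - 139\right)} = \frac{5}{-3 - 131} = \frac{5}{-134} = 5 \left(- \frac{1}{134}\right) = - \frac{5}{134} \approx -0.037313$)
$m - g{\left(-1406 \right)} = - \frac{5}{134} - 164 \left(-1406\right) = - \frac{5}{134} - -230584 = - \frac{5}{134} + 230584 = \frac{30898251}{134}$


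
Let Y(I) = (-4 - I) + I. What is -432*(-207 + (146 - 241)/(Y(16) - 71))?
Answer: 444384/5 ≈ 88877.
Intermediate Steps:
Y(I) = -4
-432*(-207 + (146 - 241)/(Y(16) - 71)) = -432*(-207 + (146 - 241)/(-4 - 71)) = -432*(-207 - 95/(-75)) = -432*(-207 - 95*(-1/75)) = -432*(-207 + 19/15) = -432*(-3086/15) = 444384/5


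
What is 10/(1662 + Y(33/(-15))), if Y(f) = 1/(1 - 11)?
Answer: 100/16619 ≈ 0.0060172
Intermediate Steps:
Y(f) = -1/10 (Y(f) = 1/(-10) = -1/10)
10/(1662 + Y(33/(-15))) = 10/(1662 - 1/10) = 10/(16619/10) = (10/16619)*10 = 100/16619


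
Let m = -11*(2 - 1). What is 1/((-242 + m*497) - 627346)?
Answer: -1/633055 ≈ -1.5796e-6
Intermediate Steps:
m = -11 (m = -11*1 = -11)
1/((-242 + m*497) - 627346) = 1/((-242 - 11*497) - 627346) = 1/((-242 - 5467) - 627346) = 1/(-5709 - 627346) = 1/(-633055) = -1/633055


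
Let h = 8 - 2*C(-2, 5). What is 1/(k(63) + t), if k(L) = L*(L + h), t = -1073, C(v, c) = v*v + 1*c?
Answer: 1/2266 ≈ 0.00044131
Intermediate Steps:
C(v, c) = c + v**2 (C(v, c) = v**2 + c = c + v**2)
h = -10 (h = 8 - 2*(5 + (-2)**2) = 8 - 2*(5 + 4) = 8 - 2*9 = 8 - 18 = -10)
k(L) = L*(-10 + L) (k(L) = L*(L - 10) = L*(-10 + L))
1/(k(63) + t) = 1/(63*(-10 + 63) - 1073) = 1/(63*53 - 1073) = 1/(3339 - 1073) = 1/2266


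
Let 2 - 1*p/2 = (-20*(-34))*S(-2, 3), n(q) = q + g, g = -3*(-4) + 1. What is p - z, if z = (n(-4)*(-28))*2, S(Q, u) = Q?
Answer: 3228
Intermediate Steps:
g = 13 (g = 12 + 1 = 13)
n(q) = 13 + q (n(q) = q + 13 = 13 + q)
p = 2724 (p = 4 - 2*(-20*(-34))*(-2) = 4 - 1360*(-2) = 4 - 2*(-1360) = 4 + 2720 = 2724)
z = -504 (z = ((13 - 4)*(-28))*2 = (9*(-28))*2 = -252*2 = -504)
p - z = 2724 - 1*(-504) = 2724 + 504 = 3228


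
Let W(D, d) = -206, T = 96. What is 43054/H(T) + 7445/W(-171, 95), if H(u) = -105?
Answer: -9650849/21630 ≈ -446.18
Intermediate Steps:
43054/H(T) + 7445/W(-171, 95) = 43054/(-105) + 7445/(-206) = 43054*(-1/105) + 7445*(-1/206) = -43054/105 - 7445/206 = -9650849/21630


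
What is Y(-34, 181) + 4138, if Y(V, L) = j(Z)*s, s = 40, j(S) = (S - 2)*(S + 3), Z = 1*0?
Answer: 3898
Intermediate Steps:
Z = 0
j(S) = (-2 + S)*(3 + S)
Y(V, L) = -240 (Y(V, L) = (-6 + 0 + 0²)*40 = (-6 + 0 + 0)*40 = -6*40 = -240)
Y(-34, 181) + 4138 = -240 + 4138 = 3898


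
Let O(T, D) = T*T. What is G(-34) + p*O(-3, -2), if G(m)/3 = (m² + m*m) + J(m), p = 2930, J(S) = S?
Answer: 33204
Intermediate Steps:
O(T, D) = T²
G(m) = 3*m + 6*m² (G(m) = 3*((m² + m*m) + m) = 3*((m² + m²) + m) = 3*(2*m² + m) = 3*(m + 2*m²) = 3*m + 6*m²)
G(-34) + p*O(-3, -2) = 3*(-34)*(1 + 2*(-34)) + 2930*(-3)² = 3*(-34)*(1 - 68) + 2930*9 = 3*(-34)*(-67) + 26370 = 6834 + 26370 = 33204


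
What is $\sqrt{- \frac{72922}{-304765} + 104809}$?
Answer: $\frac{\sqrt{9734860867000355}}{304765} \approx 323.74$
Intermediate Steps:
$\sqrt{- \frac{72922}{-304765} + 104809} = \sqrt{\left(-72922\right) \left(- \frac{1}{304765}\right) + 104809} = \sqrt{\frac{72922}{304765} + 104809} = \sqrt{\frac{31942187807}{304765}} = \frac{\sqrt{9734860867000355}}{304765}$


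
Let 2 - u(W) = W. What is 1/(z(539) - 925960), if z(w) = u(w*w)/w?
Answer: -539/499382959 ≈ -1.0793e-6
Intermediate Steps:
u(W) = 2 - W
z(w) = (2 - w**2)/w (z(w) = (2 - w*w)/w = (2 - w**2)/w)
1/(z(539) - 925960) = 1/((-1*539 + 2/539) - 925960) = 1/((-539 + 2*(1/539)) - 925960) = 1/((-539 + 2/539) - 925960) = 1/(-290519/539 - 925960) = 1/(-499382959/539) = -539/499382959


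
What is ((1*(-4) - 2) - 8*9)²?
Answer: 6084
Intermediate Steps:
((1*(-4) - 2) - 8*9)² = ((-4 - 2) - 72)² = (-6 - 72)² = (-78)² = 6084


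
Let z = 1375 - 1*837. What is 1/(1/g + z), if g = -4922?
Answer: 4922/2648035 ≈ 0.0018587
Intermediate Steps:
z = 538 (z = 1375 - 837 = 538)
1/(1/g + z) = 1/(1/(-4922) + 538) = 1/(-1/4922 + 538) = 1/(2648035/4922) = 4922/2648035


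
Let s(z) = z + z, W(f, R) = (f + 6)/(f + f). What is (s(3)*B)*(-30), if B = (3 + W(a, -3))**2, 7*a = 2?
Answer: -35280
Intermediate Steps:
a = 2/7 (a = (1/7)*2 = 2/7 ≈ 0.28571)
W(f, R) = (6 + f)/(2*f) (W(f, R) = (6 + f)/((2*f)) = (6 + f)*(1/(2*f)) = (6 + f)/(2*f))
s(z) = 2*z
B = 196 (B = (3 + (6 + 2/7)/(2*(2/7)))**2 = (3 + (1/2)*(7/2)*(44/7))**2 = (3 + 11)**2 = 14**2 = 196)
(s(3)*B)*(-30) = ((2*3)*196)*(-30) = (6*196)*(-30) = 1176*(-30) = -35280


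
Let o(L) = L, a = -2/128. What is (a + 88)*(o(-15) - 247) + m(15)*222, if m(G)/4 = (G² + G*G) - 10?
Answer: 11765379/32 ≈ 3.6767e+5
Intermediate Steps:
a = -1/64 (a = -2*1/128 = -1/64 ≈ -0.015625)
m(G) = -40 + 8*G² (m(G) = 4*((G² + G*G) - 10) = 4*((G² + G²) - 10) = 4*(2*G² - 10) = 4*(-10 + 2*G²) = -40 + 8*G²)
(a + 88)*(o(-15) - 247) + m(15)*222 = (-1/64 + 88)*(-15 - 247) + (-40 + 8*15²)*222 = (5631/64)*(-262) + (-40 + 8*225)*222 = -737661/32 + (-40 + 1800)*222 = -737661/32 + 1760*222 = -737661/32 + 390720 = 11765379/32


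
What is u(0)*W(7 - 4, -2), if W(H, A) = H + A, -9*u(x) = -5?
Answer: 5/9 ≈ 0.55556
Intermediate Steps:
u(x) = 5/9 (u(x) = -⅑*(-5) = 5/9)
W(H, A) = A + H
u(0)*W(7 - 4, -2) = 5*(-2 + (7 - 4))/9 = 5*(-2 + 3)/9 = (5/9)*1 = 5/9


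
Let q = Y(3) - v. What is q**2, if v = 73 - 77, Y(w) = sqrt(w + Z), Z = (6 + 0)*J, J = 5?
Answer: (4 + sqrt(33))**2 ≈ 94.957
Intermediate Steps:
Z = 30 (Z = (6 + 0)*5 = 6*5 = 30)
Y(w) = sqrt(30 + w) (Y(w) = sqrt(w + 30) = sqrt(30 + w))
v = -4
q = 4 + sqrt(33) (q = sqrt(30 + 3) - 1*(-4) = sqrt(33) + 4 = 4 + sqrt(33) ≈ 9.7446)
q**2 = (4 + sqrt(33))**2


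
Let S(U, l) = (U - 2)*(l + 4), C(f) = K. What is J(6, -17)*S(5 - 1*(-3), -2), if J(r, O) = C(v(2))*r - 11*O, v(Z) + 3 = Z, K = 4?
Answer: 2532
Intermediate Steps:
v(Z) = -3 + Z
C(f) = 4
S(U, l) = (-2 + U)*(4 + l)
J(r, O) = -11*O + 4*r (J(r, O) = 4*r - 11*O = -11*O + 4*r)
J(6, -17)*S(5 - 1*(-3), -2) = (-11*(-17) + 4*6)*(-8 - 2*(-2) + 4*(5 - 1*(-3)) + (5 - 1*(-3))*(-2)) = (187 + 24)*(-8 + 4 + 4*(5 + 3) + (5 + 3)*(-2)) = 211*(-8 + 4 + 4*8 + 8*(-2)) = 211*(-8 + 4 + 32 - 16) = 211*12 = 2532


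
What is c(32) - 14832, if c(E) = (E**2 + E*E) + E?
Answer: -12752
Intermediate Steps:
c(E) = E + 2*E**2 (c(E) = (E**2 + E**2) + E = 2*E**2 + E = E + 2*E**2)
c(32) - 14832 = 32*(1 + 2*32) - 14832 = 32*(1 + 64) - 14832 = 32*65 - 14832 = 2080 - 14832 = -12752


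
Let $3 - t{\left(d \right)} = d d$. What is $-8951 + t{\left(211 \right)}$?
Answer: $-53469$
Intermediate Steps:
$t{\left(d \right)} = 3 - d^{2}$ ($t{\left(d \right)} = 3 - d d = 3 - d^{2}$)
$-8951 + t{\left(211 \right)} = -8951 + \left(3 - 211^{2}\right) = -8951 + \left(3 - 44521\right) = -8951 - 44518 = -53469$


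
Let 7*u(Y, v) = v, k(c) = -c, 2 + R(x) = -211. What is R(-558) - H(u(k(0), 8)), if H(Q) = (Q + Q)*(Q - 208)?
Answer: 12731/49 ≈ 259.82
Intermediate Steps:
R(x) = -213 (R(x) = -2 - 211 = -213)
u(Y, v) = v/7
H(Q) = 2*Q*(-208 + Q) (H(Q) = (2*Q)*(-208 + Q) = 2*Q*(-208 + Q))
R(-558) - H(u(k(0), 8)) = -213 - 2*(⅐)*8*(-208 + (⅐)*8) = -213 - 2*8*(-208 + 8/7)/7 = -213 - 2*8*(-1448)/(7*7) = -213 - 1*(-23168/49) = -213 + 23168/49 = 12731/49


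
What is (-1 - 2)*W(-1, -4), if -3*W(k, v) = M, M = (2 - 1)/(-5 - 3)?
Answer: -⅛ ≈ -0.12500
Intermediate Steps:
M = -⅛ (M = 1/(-8) = 1*(-⅛) = -⅛ ≈ -0.12500)
W(k, v) = 1/24 (W(k, v) = -⅓*(-⅛) = 1/24)
(-1 - 2)*W(-1, -4) = (-1 - 2)*(1/24) = -3*1/24 = -⅛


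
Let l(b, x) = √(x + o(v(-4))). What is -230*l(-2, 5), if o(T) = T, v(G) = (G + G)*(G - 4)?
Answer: -230*√69 ≈ -1910.5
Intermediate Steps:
v(G) = 2*G*(-4 + G) (v(G) = (2*G)*(-4 + G) = 2*G*(-4 + G))
l(b, x) = √(64 + x) (l(b, x) = √(x + 2*(-4)*(-4 - 4)) = √(x + 2*(-4)*(-8)) = √(x + 64) = √(64 + x))
-230*l(-2, 5) = -230*√(64 + 5) = -230*√69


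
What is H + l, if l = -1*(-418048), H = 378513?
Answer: 796561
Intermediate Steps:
l = 418048
H + l = 378513 + 418048 = 796561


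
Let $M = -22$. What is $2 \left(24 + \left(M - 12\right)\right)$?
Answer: $-20$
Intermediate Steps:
$2 \left(24 + \left(M - 12\right)\right) = 2 \left(24 - 34\right) = 2 \left(-10\right) = -20$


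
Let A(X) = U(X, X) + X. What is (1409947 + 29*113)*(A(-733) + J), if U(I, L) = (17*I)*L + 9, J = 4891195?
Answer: 19819596054016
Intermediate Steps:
U(I, L) = 9 + 17*I*L (U(I, L) = 17*I*L + 9 = 9 + 17*I*L)
A(X) = 9 + X + 17*X² (A(X) = (9 + 17*X*X) + X = (9 + 17*X²) + X = 9 + X + 17*X²)
(1409947 + 29*113)*(A(-733) + J) = (1409947 + 29*113)*((9 - 733 + 17*(-733)²) + 4891195) = (1409947 + 3277)*((9 - 733 + 17*537289) + 4891195) = 1413224*((9 - 733 + 9133913) + 4891195) = 1413224*(9133189 + 4891195) = 1413224*14024384 = 19819596054016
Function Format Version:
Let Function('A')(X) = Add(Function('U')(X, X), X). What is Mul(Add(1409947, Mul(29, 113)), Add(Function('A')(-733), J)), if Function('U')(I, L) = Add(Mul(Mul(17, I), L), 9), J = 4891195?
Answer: 19819596054016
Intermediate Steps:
Function('U')(I, L) = Add(9, Mul(17, I, L)) (Function('U')(I, L) = Add(Mul(17, I, L), 9) = Add(9, Mul(17, I, L)))
Function('A')(X) = Add(9, X, Mul(17, Pow(X, 2))) (Function('A')(X) = Add(Add(9, Mul(17, X, X)), X) = Add(Add(9, Mul(17, Pow(X, 2))), X) = Add(9, X, Mul(17, Pow(X, 2))))
Mul(Add(1409947, Mul(29, 113)), Add(Function('A')(-733), J)) = Mul(Add(1409947, Mul(29, 113)), Add(Add(9, -733, Mul(17, Pow(-733, 2))), 4891195)) = Mul(Add(1409947, 3277), Add(Add(9, -733, Mul(17, 537289)), 4891195)) = Mul(1413224, Add(Add(9, -733, 9133913), 4891195)) = Mul(1413224, Add(9133189, 4891195)) = Mul(1413224, 14024384) = 19819596054016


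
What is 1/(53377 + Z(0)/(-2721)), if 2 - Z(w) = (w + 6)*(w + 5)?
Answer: 2721/145238845 ≈ 1.8735e-5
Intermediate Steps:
Z(w) = 2 - (5 + w)*(6 + w) (Z(w) = 2 - (w + 6)*(w + 5) = 2 - (6 + w)*(5 + w) = 2 - (5 + w)*(6 + w))
1/(53377 + Z(0)/(-2721)) = 1/(53377 + (-28 - 1*0**2 - 11*0)/(-2721)) = 1/(53377 - (-28 - 1*0 + 0)/2721) = 1/(53377 - (-28 + 0 + 0)/2721) = 1/(53377 - 1/2721*(-28)) = 1/(53377 + 28/2721) = 1/(145238845/2721) = 2721/145238845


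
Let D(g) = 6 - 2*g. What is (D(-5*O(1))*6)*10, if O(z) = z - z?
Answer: 360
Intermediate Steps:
O(z) = 0
(D(-5*O(1))*6)*10 = ((6 - (-10)*0)*6)*10 = ((6 - 2*0)*6)*10 = ((6 + 0)*6)*10 = (6*6)*10 = 36*10 = 360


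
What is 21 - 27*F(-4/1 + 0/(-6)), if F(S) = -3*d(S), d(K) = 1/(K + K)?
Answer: 87/8 ≈ 10.875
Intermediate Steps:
d(K) = 1/(2*K)
F(S) = -3/(2*S)
21 - 27*F(-4/1 + 0/(-6)) = 21 - (-81)/(2*(-4/1 + 0/(-6))) = 21 - (-81)/(2*(-4*1 + 0*(-⅙))) = 21 - (-81)/(2*(-4 + 0)) = 21 - (-81)/(2*(-4)) = 21 - (-81)*(-1)/(2*4) = 21 - 27*3/8 = 21 - 81/8 = 87/8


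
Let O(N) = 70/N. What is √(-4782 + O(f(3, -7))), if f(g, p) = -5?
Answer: 2*I*√1199 ≈ 69.253*I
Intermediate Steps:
√(-4782 + O(f(3, -7))) = √(-4782 + 70/(-5)) = √(-4782 + 70*(-⅕)) = √(-4782 - 14) = √(-4796) = 2*I*√1199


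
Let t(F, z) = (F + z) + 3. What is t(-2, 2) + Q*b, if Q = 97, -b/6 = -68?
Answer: 39579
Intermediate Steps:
b = 408 (b = -6*(-68) = 408)
t(F, z) = 3 + F + z
t(-2, 2) + Q*b = (3 - 2 + 2) + 97*408 = 3 + 39576 = 39579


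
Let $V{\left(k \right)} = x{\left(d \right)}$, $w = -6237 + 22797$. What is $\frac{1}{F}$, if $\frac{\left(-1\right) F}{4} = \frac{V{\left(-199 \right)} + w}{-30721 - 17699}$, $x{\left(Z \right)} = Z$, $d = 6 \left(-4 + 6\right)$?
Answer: $\frac{4035}{5524} \approx 0.73045$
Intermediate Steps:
$w = 16560$
$d = 12$ ($d = 6 \cdot 2 = 12$)
$V{\left(k \right)} = 12$
$F = \frac{5524}{4035}$ ($F = - 4 \frac{12 + 16560}{-30721 - 17699} = - 4 \frac{16572}{-48420} = - 4 \cdot 16572 \left(- \frac{1}{48420}\right) = \left(-4\right) \left(- \frac{1381}{4035}\right) = \frac{5524}{4035} \approx 1.369$)
$\frac{1}{F} = \frac{1}{\frac{5524}{4035}} = \frac{4035}{5524}$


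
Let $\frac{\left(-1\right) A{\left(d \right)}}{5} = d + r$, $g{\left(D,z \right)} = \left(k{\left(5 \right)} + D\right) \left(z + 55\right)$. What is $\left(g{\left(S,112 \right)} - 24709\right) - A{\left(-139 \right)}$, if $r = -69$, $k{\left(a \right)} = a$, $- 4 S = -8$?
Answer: $-24580$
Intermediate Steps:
$S = 2$ ($S = \left(- \frac{1}{4}\right) \left(-8\right) = 2$)
$g{\left(D,z \right)} = \left(5 + D\right) \left(55 + z\right)$ ($g{\left(D,z \right)} = \left(5 + D\right) \left(z + 55\right) = \left(5 + D\right) \left(55 + z\right)$)
$A{\left(d \right)} = 345 - 5 d$ ($A{\left(d \right)} = - 5 \left(d - 69\right) = - 5 \left(-69 + d\right) = 345 - 5 d$)
$\left(g{\left(S,112 \right)} - 24709\right) - A{\left(-139 \right)} = \left(\left(275 + 5 \cdot 112 + 55 \cdot 2 + 2 \cdot 112\right) - 24709\right) - \left(345 - -695\right) = \left(\left(275 + 560 + 110 + 224\right) - 24709\right) - \left(345 + 695\right) = \left(1169 - 24709\right) - 1040 = -23540 - 1040 = -24580$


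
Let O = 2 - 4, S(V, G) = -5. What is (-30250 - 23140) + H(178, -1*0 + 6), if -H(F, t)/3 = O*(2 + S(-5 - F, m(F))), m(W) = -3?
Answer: -53408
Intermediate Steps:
O = -2
H(F, t) = -18 (H(F, t) = -(-6)*(2 - 5) = -(-6)*(-3) = -3*6 = -18)
(-30250 - 23140) + H(178, -1*0 + 6) = (-30250 - 23140) - 18 = -53390 - 18 = -53408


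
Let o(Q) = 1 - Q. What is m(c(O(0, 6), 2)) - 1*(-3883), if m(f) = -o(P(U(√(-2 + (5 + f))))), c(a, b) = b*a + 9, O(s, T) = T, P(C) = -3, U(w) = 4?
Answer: 3879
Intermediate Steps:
c(a, b) = 9 + a*b (c(a, b) = a*b + 9 = 9 + a*b)
m(f) = -4 (m(f) = -(1 - 1*(-3)) = -(1 + 3) = -1*4 = -4)
m(c(O(0, 6), 2)) - 1*(-3883) = -4 - 1*(-3883) = -4 + 3883 = 3879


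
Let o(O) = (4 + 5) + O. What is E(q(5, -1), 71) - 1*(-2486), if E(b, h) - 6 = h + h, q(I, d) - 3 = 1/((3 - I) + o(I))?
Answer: 2634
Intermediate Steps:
o(O) = 9 + O
q(I, d) = 37/12 (q(I, d) = 3 + 1/((3 - I) + (9 + I)) = 3 + 1/12 = 37/12)
E(b, h) = 6 + 2*h (E(b, h) = 6 + (h + h) = 6 + 2*h)
E(q(5, -1), 71) - 1*(-2486) = (6 + 2*71) - 1*(-2486) = (6 + 142) + 2486 = 148 + 2486 = 2634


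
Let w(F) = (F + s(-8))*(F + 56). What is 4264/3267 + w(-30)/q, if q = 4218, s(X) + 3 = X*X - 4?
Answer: 3379831/2296701 ≈ 1.4716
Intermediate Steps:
s(X) = -7 + X² (s(X) = -3 + (X*X - 4) = -3 + (X² - 4) = -3 + (-4 + X²) = -7 + X²)
w(F) = (56 + F)*(57 + F) (w(F) = (F + (-7 + (-8)²))*(F + 56) = (F + (-7 + 64))*(56 + F) = (F + 57)*(56 + F) = (57 + F)*(56 + F) = (56 + F)*(57 + F))
4264/3267 + w(-30)/q = 4264/3267 + (3192 + (-30)² + 113*(-30))/4218 = 4264*(1/3267) + (3192 + 900 - 3390)*(1/4218) = 4264/3267 + 702*(1/4218) = 4264/3267 + 117/703 = 3379831/2296701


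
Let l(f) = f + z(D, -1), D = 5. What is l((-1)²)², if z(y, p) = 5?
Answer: 36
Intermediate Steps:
l(f) = 5 + f (l(f) = f + 5 = 5 + f)
l((-1)²)² = (5 + (-1)²)² = (5 + 1)² = 6² = 36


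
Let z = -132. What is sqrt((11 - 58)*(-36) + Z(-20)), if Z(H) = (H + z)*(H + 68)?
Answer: 2*I*sqrt(1401) ≈ 74.86*I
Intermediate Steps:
Z(H) = (-132 + H)*(68 + H) (Z(H) = (H - 132)*(H + 68) = (-132 + H)*(68 + H))
sqrt((11 - 58)*(-36) + Z(-20)) = sqrt((11 - 58)*(-36) + (-8976 + (-20)**2 - 64*(-20))) = sqrt(-47*(-36) + (-8976 + 400 + 1280)) = sqrt(1692 - 7296) = sqrt(-5604) = 2*I*sqrt(1401)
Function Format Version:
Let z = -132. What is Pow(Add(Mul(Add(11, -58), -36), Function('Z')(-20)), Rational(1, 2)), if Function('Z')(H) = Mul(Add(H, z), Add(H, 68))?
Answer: Mul(2, I, Pow(1401, Rational(1, 2))) ≈ Mul(74.860, I)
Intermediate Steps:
Function('Z')(H) = Mul(Add(-132, H), Add(68, H)) (Function('Z')(H) = Mul(Add(H, -132), Add(H, 68)) = Mul(Add(-132, H), Add(68, H)))
Pow(Add(Mul(Add(11, -58), -36), Function('Z')(-20)), Rational(1, 2)) = Pow(Add(Mul(Add(11, -58), -36), Add(-8976, Pow(-20, 2), Mul(-64, -20))), Rational(1, 2)) = Pow(Add(Mul(-47, -36), Add(-8976, 400, 1280)), Rational(1, 2)) = Pow(Add(1692, -7296), Rational(1, 2)) = Pow(-5604, Rational(1, 2)) = Mul(2, I, Pow(1401, Rational(1, 2)))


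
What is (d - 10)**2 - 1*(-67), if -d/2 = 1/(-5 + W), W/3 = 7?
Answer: 10849/64 ≈ 169.52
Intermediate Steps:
W = 21 (W = 3*7 = 21)
d = -1/8 (d = -2/(-5 + 21) = -2/16 = -2*1/16 = -1/8 ≈ -0.12500)
(d - 10)**2 - 1*(-67) = (-1/8 - 10)**2 - 1*(-67) = (-81/8)**2 + 67 = 6561/64 + 67 = 10849/64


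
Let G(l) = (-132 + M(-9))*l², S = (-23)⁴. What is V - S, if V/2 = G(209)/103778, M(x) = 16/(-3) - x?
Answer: -2293622428/8193 ≈ -2.7995e+5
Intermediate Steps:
S = 279841
M(x) = -16/3 - x (M(x) = 16*(-⅓) - x = -16/3 - x)
G(l) = -385*l²/3 (G(l) = (-132 + (-16/3 - 1*(-9)))*l² = (-132 + (-16/3 + 9))*l² = (-132 + 11/3)*l² = -385*l²/3)
V = -885115/8193 (V = 2*(-385/3*209²/103778) = 2*(-385/3*43681*(1/103778)) = 2*(-16817185/3*1/103778) = 2*(-885115/16386) = -885115/8193 ≈ -108.03)
V - S = -885115/8193 - 1*279841 = -885115/8193 - 279841 = -2293622428/8193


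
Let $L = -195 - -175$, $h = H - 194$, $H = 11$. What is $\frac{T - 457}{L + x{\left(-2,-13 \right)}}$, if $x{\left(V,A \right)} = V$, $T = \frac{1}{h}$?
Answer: $\frac{41816}{2013} \approx 20.773$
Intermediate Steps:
$h = -183$ ($h = 11 - 194 = -183$)
$T = - \frac{1}{183}$ ($T = \frac{1}{-183} = - \frac{1}{183} \approx -0.0054645$)
$L = -20$ ($L = -195 + 175 = -20$)
$\frac{T - 457}{L + x{\left(-2,-13 \right)}} = \frac{- \frac{1}{183} - 457}{-20 - 2} = - \frac{83632}{183 \left(-22\right)} = \left(- \frac{83632}{183}\right) \left(- \frac{1}{22}\right) = \frac{41816}{2013}$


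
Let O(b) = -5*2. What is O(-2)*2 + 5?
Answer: -15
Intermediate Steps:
O(b) = -10
O(-2)*2 + 5 = -10*2 + 5 = -20 + 5 = -15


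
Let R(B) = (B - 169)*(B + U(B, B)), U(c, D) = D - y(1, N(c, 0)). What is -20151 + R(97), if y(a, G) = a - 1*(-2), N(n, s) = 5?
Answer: -33903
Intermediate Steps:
y(a, G) = 2 + a (y(a, G) = a + 2 = 2 + a)
U(c, D) = -3 + D (U(c, D) = D - (2 + 1) = D - 1*3 = D - 3 = -3 + D)
R(B) = (-169 + B)*(-3 + 2*B) (R(B) = (B - 169)*(B + (-3 + B)) = (-169 + B)*(-3 + 2*B))
-20151 + R(97) = -20151 + (507 - 341*97 + 2*97²) = -20151 + (507 - 33077 + 2*9409) = -20151 + (507 - 33077 + 18818) = -20151 - 13752 = -33903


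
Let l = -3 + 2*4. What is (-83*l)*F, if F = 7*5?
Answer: -14525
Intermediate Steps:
F = 35
l = 5 (l = -3 + 8 = 5)
(-83*l)*F = -83*5*35 = -415*35 = -14525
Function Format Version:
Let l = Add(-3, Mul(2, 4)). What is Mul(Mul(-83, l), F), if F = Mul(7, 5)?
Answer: -14525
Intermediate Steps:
F = 35
l = 5 (l = Add(-3, 8) = 5)
Mul(Mul(-83, l), F) = Mul(Mul(-83, 5), 35) = Mul(-415, 35) = -14525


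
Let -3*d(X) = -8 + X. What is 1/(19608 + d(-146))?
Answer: 3/58978 ≈ 5.0866e-5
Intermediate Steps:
d(X) = 8/3 - X/3 (d(X) = -(-8 + X)/3 = 8/3 - X/3)
1/(19608 + d(-146)) = 1/(19608 + (8/3 - 1/3*(-146))) = 1/(19608 + (8/3 + 146/3)) = 1/(19608 + 154/3) = 1/(58978/3) = 3/58978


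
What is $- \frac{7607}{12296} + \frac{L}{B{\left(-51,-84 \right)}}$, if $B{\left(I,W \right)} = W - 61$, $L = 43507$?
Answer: $- \frac{18485003}{61480} \approx -300.67$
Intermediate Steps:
$B{\left(I,W \right)} = -61 + W$ ($B{\left(I,W \right)} = W - 61 = -61 + W$)
$- \frac{7607}{12296} + \frac{L}{B{\left(-51,-84 \right)}} = - \frac{7607}{12296} + \frac{43507}{-61 - 84} = \left(-7607\right) \frac{1}{12296} + \frac{43507}{-145} = - \frac{7607}{12296} + 43507 \left(- \frac{1}{145}\right) = - \frac{7607}{12296} - \frac{43507}{145} = - \frac{18485003}{61480}$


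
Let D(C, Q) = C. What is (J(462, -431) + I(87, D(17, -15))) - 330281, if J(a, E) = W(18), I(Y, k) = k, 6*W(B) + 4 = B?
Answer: -990785/3 ≈ -3.3026e+5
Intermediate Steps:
W(B) = -⅔ + B/6
J(a, E) = 7/3 (J(a, E) = -⅔ + (⅙)*18 = -⅔ + 3 = 7/3)
(J(462, -431) + I(87, D(17, -15))) - 330281 = (7/3 + 17) - 330281 = 58/3 - 330281 = -990785/3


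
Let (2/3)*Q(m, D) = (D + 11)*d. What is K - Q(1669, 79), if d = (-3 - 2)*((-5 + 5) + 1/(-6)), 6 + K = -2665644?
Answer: -5331525/2 ≈ -2.6658e+6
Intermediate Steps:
K = -2665650 (K = -6 - 2665644 = -2665650)
d = ⅚ (d = -5*(0 - ⅙) = -5*(-⅙) = ⅚ ≈ 0.83333)
Q(m, D) = 55/4 + 5*D/4 (Q(m, D) = 3*((D + 11)*(⅚))/2 = 3*((11 + D)*(⅚))/2 = 3*(55/6 + 5*D/6)/2 = 55/4 + 5*D/4)
K - Q(1669, 79) = -2665650 - (55/4 + (5/4)*79) = -2665650 - (55/4 + 395/4) = -2665650 - 1*225/2 = -2665650 - 225/2 = -5331525/2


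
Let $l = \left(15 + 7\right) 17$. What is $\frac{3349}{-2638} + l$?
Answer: $\frac{983263}{2638} \approx 372.73$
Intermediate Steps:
$l = 374$ ($l = 22 \cdot 17 = 374$)
$\frac{3349}{-2638} + l = \frac{3349}{-2638} + 374 = 3349 \left(- \frac{1}{2638}\right) + 374 = - \frac{3349}{2638} + 374 = \frac{983263}{2638}$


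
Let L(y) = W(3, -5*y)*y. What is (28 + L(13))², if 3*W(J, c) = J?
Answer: 1681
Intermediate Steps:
W(J, c) = J/3
L(y) = y (L(y) = ((⅓)*3)*y = 1*y = y)
(28 + L(13))² = (28 + 13)² = 41² = 1681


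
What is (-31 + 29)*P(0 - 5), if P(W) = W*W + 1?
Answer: -52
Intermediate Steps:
P(W) = 1 + W² (P(W) = W² + 1 = 1 + W²)
(-31 + 29)*P(0 - 5) = (-31 + 29)*(1 + (0 - 5)²) = -2*(1 + (-5)²) = -2*(1 + 25) = -2*26 = -52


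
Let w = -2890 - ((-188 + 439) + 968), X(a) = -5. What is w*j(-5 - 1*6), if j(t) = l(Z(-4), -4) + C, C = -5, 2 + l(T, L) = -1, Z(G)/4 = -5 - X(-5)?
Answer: 32872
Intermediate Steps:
Z(G) = 0 (Z(G) = 4*(-5 - 1*(-5)) = 4*(-5 + 5) = 4*0 = 0)
l(T, L) = -3 (l(T, L) = -2 - 1 = -3)
j(t) = -8 (j(t) = -3 - 5 = -8)
w = -4109 (w = -2890 - (251 + 968) = -2890 - 1*1219 = -2890 - 1219 = -4109)
w*j(-5 - 1*6) = -4109*(-8) = 32872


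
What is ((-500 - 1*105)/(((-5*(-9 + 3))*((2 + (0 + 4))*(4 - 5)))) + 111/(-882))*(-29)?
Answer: -165503/1764 ≈ -93.823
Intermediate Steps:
((-500 - 1*105)/(((-5*(-9 + 3))*((2 + (0 + 4))*(4 - 5)))) + 111/(-882))*(-29) = ((-500 - 105)/(((-5*(-6))*((2 + 4)*(-1)))) + 111*(-1/882))*(-29) = (-605/(30*(6*(-1))) - 37/294)*(-29) = (-605/(30*(-6)) - 37/294)*(-29) = (-605/(-180) - 37/294)*(-29) = (-605*(-1/180) - 37/294)*(-29) = (121/36 - 37/294)*(-29) = (5707/1764)*(-29) = -165503/1764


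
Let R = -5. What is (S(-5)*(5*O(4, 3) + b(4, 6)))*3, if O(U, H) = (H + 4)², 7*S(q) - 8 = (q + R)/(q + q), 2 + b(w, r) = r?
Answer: 6723/7 ≈ 960.43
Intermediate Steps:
b(w, r) = -2 + r
S(q) = 8/7 + (-5 + q)/(14*q) (S(q) = 8/7 + ((q - 5)/(q + q))/7 = 8/7 + ((-5 + q)/((2*q)))/7 = 8/7 + ((-5 + q)*(1/(2*q)))/7 = 8/7 + ((-5 + q)/(2*q))/7 = 8/7 + (-5 + q)/(14*q))
O(U, H) = (4 + H)²
(S(-5)*(5*O(4, 3) + b(4, 6)))*3 = (((1/14)*(-5 + 17*(-5))/(-5))*(5*(4 + 3)² + (-2 + 6)))*3 = (((1/14)*(-⅕)*(-5 - 85))*(5*7² + 4))*3 = (((1/14)*(-⅕)*(-90))*(5*49 + 4))*3 = (9*(245 + 4)/7)*3 = ((9/7)*249)*3 = (2241/7)*3 = 6723/7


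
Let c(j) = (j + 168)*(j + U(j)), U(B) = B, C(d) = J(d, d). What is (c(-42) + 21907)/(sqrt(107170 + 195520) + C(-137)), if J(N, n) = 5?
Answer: -11323/60533 + 11323*sqrt(302690)/302665 ≈ 20.395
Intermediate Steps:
C(d) = 5
c(j) = 2*j*(168 + j) (c(j) = (j + 168)*(j + j) = (168 + j)*(2*j) = 2*j*(168 + j))
(c(-42) + 21907)/(sqrt(107170 + 195520) + C(-137)) = (2*(-42)*(168 - 42) + 21907)/(sqrt(107170 + 195520) + 5) = (2*(-42)*126 + 21907)/(sqrt(302690) + 5) = (-10584 + 21907)/(5 + sqrt(302690)) = 11323/(5 + sqrt(302690))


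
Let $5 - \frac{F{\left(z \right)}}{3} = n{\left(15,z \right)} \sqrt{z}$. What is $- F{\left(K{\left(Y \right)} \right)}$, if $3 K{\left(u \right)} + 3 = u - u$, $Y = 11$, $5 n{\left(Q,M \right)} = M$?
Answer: $-15 - \frac{3 i}{5} \approx -15.0 - 0.6 i$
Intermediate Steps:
$n{\left(Q,M \right)} = \frac{M}{5}$
$K{\left(u \right)} = -1$ ($K{\left(u \right)} = -1 + \frac{u - u}{3} = -1 + \frac{1}{3} \cdot 0 = -1 + 0 = -1$)
$F{\left(z \right)} = 15 - \frac{3 z^{\frac{3}{2}}}{5}$ ($F{\left(z \right)} = 15 - 3 \frac{z}{5} \sqrt{z} = 15 - 3 \frac{z^{\frac{3}{2}}}{5} = 15 - \frac{3 z^{\frac{3}{2}}}{5}$)
$- F{\left(K{\left(Y \right)} \right)} = - (15 - \frac{3 \left(-1\right)^{\frac{3}{2}}}{5}) = - (15 - \frac{3 \left(- i\right)}{5}) = - (15 + \frac{3 i}{5}) = -15 - \frac{3 i}{5}$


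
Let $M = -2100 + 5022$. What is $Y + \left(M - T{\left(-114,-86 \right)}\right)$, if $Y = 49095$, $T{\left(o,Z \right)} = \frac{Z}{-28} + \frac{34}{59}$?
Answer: $\frac{42963029}{826} \approx 52013.0$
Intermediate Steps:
$T{\left(o,Z \right)} = \frac{34}{59} - \frac{Z}{28}$ ($T{\left(o,Z \right)} = Z \left(- \frac{1}{28}\right) + 34 \cdot \frac{1}{59} = - \frac{Z}{28} + \frac{34}{59} = \frac{34}{59} - \frac{Z}{28}$)
$M = 2922$
$Y + \left(M - T{\left(-114,-86 \right)}\right) = 49095 + \left(2922 - \left(\frac{34}{59} - - \frac{43}{14}\right)\right) = 49095 + \left(2922 - \left(\frac{34}{59} + \frac{43}{14}\right)\right) = 49095 + \left(2922 - \frac{3013}{826}\right) = 49095 + \frac{2410559}{826} = \frac{42963029}{826}$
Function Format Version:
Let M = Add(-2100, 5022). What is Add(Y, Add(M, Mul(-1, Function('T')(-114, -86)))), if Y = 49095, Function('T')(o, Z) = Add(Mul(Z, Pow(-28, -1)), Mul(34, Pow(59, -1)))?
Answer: Rational(42963029, 826) ≈ 52013.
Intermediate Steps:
Function('T')(o, Z) = Add(Rational(34, 59), Mul(Rational(-1, 28), Z)) (Function('T')(o, Z) = Add(Mul(Z, Rational(-1, 28)), Mul(34, Rational(1, 59))) = Add(Mul(Rational(-1, 28), Z), Rational(34, 59)) = Add(Rational(34, 59), Mul(Rational(-1, 28), Z)))
M = 2922
Add(Y, Add(M, Mul(-1, Function('T')(-114, -86)))) = Add(49095, Add(2922, Mul(-1, Add(Rational(34, 59), Mul(Rational(-1, 28), -86))))) = Add(49095, Add(2922, Mul(-1, Add(Rational(34, 59), Rational(43, 14))))) = Add(49095, Add(2922, Mul(-1, Rational(3013, 826)))) = Add(49095, Add(2922, Rational(-3013, 826))) = Add(49095, Rational(2410559, 826)) = Rational(42963029, 826)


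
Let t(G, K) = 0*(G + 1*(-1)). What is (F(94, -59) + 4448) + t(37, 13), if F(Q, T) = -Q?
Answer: 4354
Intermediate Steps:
t(G, K) = 0 (t(G, K) = 0*(G - 1) = 0*(-1 + G) = 0)
(F(94, -59) + 4448) + t(37, 13) = (-1*94 + 4448) + 0 = (-94 + 4448) + 0 = 4354 + 0 = 4354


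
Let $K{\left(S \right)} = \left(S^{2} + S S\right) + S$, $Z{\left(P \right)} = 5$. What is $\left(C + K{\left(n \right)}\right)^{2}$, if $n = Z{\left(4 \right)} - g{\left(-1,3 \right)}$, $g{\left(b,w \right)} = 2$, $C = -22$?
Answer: $1$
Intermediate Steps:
$n = 3$ ($n = 5 - 2 = 3$)
$K{\left(S \right)} = S + 2 S^{2}$ ($K{\left(S \right)} = \left(S^{2} + S^{2}\right) + S = 2 S^{2} + S = S + 2 S^{2}$)
$\left(C + K{\left(n \right)}\right)^{2} = \left(-22 + 3 \left(1 + 2 \cdot 3\right)\right)^{2} = \left(-22 + 3 \left(1 + 6\right)\right)^{2} = \left(-22 + 3 \cdot 7\right)^{2} = \left(-22 + 21\right)^{2} = \left(-1\right)^{2} = 1$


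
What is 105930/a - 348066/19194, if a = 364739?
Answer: -20820004059/1166800061 ≈ -17.844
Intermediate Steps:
105930/a - 348066/19194 = 105930/364739 - 348066/19194 = 105930*(1/364739) - 348066*1/19194 = 105930/364739 - 58011/3199 = -20820004059/1166800061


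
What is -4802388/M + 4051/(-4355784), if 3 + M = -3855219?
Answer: 387084209405/310972487112 ≈ 1.2448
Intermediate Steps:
M = -3855222 (M = -3 - 3855219 = -3855222)
-4802388/M + 4051/(-4355784) = -4802388/(-3855222) + 4051/(-4355784) = -4802388*(-1/3855222) + 4051*(-1/4355784) = 800398/642537 - 4051/4355784 = 387084209405/310972487112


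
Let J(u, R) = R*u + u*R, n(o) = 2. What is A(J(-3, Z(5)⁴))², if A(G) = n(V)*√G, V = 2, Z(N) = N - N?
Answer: 0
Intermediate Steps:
Z(N) = 0
J(u, R) = 2*R*u (J(u, R) = R*u + R*u = 2*R*u)
A(G) = 2*√G
A(J(-3, Z(5)⁴))² = (2*√(2*0⁴*(-3)))² = (2*√(2*0*(-3)))² = (2*√0)² = (2*0)² = 0² = 0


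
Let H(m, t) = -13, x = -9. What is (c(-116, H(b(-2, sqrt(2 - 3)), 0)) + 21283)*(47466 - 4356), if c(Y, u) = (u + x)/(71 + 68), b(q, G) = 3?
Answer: 127532959650/139 ≈ 9.1750e+8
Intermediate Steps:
c(Y, u) = -9/139 + u/139 (c(Y, u) = (u - 9)/(71 + 68) = (-9 + u)/139 = (-9 + u)*(1/139) = -9/139 + u/139)
(c(-116, H(b(-2, sqrt(2 - 3)), 0)) + 21283)*(47466 - 4356) = ((-9/139 + (1/139)*(-13)) + 21283)*(47466 - 4356) = ((-9/139 - 13/139) + 21283)*43110 = (-22/139 + 21283)*43110 = (2958315/139)*43110 = 127532959650/139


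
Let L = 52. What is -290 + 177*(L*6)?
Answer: 54934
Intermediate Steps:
-290 + 177*(L*6) = -290 + 177*(52*6) = -290 + 177*312 = -290 + 55224 = 54934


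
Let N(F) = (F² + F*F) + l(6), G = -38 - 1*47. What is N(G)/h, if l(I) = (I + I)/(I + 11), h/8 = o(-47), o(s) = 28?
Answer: 122831/1904 ≈ 64.512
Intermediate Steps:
h = 224 (h = 8*28 = 224)
l(I) = 2*I/(11 + I) (l(I) = (2*I)/(11 + I) = 2*I/(11 + I))
G = -85 (G = -38 - 47 = -85)
N(F) = 12/17 + 2*F² (N(F) = (F² + F*F) + 2*6/(11 + 6) = (F² + F²) + 2*6/17 = 2*F² + 2*6*(1/17) = 2*F² + 12/17 = 12/17 + 2*F²)
N(G)/h = (12/17 + 2*(-85)²)/224 = (12/17 + 2*7225)*(1/224) = (12/17 + 14450)*(1/224) = (245662/17)*(1/224) = 122831/1904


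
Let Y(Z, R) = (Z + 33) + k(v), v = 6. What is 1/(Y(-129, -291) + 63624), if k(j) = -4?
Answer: 1/63524 ≈ 1.5742e-5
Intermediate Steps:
Y(Z, R) = 29 + Z (Y(Z, R) = (Z + 33) - 4 = (33 + Z) - 4 = 29 + Z)
1/(Y(-129, -291) + 63624) = 1/((29 - 129) + 63624) = 1/(-100 + 63624) = 1/63524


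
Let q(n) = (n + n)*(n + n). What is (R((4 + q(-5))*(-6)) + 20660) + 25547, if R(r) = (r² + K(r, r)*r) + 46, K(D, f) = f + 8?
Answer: 820013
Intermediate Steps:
q(n) = 4*n² (q(n) = (2*n)*(2*n) = 4*n²)
K(D, f) = 8 + f
R(r) = 46 + r² + r*(8 + r) (R(r) = (r² + (8 + r)*r) + 46 = (r² + r*(8 + r)) + 46 = 46 + r² + r*(8 + r))
(R((4 + q(-5))*(-6)) + 20660) + 25547 = ((46 + ((4 + 4*(-5)²)*(-6))² + ((4 + 4*(-5)²)*(-6))*(8 + (4 + 4*(-5)²)*(-6))) + 20660) + 25547 = ((46 + ((4 + 4*25)*(-6))² + ((4 + 4*25)*(-6))*(8 + (4 + 4*25)*(-6))) + 20660) + 25547 = ((46 + ((4 + 100)*(-6))² + ((4 + 100)*(-6))*(8 + (4 + 100)*(-6))) + 20660) + 25547 = ((46 + (104*(-6))² + (104*(-6))*(8 + 104*(-6))) + 20660) + 25547 = ((46 + (-624)² - 624*(8 - 624)) + 20660) + 25547 = ((46 + 389376 - 624*(-616)) + 20660) + 25547 = ((46 + 389376 + 384384) + 20660) + 25547 = (773806 + 20660) + 25547 = 794466 + 25547 = 820013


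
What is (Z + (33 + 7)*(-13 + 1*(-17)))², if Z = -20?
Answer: 1488400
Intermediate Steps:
(Z + (33 + 7)*(-13 + 1*(-17)))² = (-20 + (33 + 7)*(-13 + 1*(-17)))² = (-20 + 40*(-13 - 17))² = (-20 + 40*(-30))² = (-20 - 1200)² = (-1220)² = 1488400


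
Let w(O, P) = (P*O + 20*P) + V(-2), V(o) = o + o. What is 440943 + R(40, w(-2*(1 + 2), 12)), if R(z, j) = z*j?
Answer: 447503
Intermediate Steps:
V(o) = 2*o
w(O, P) = -4 + 20*P + O*P (w(O, P) = (P*O + 20*P) + 2*(-2) = (O*P + 20*P) - 4 = (20*P + O*P) - 4 = -4 + 20*P + O*P)
R(z, j) = j*z
440943 + R(40, w(-2*(1 + 2), 12)) = 440943 + (-4 + 20*12 - 2*(1 + 2)*12)*40 = 440943 + (-4 + 240 - 2*3*12)*40 = 440943 + (-4 + 240 - 6*12)*40 = 440943 + (-4 + 240 - 72)*40 = 440943 + 164*40 = 440943 + 6560 = 447503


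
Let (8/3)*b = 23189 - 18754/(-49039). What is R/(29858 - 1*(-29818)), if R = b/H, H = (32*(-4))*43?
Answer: -1137184125/42952502153216 ≈ -2.6475e-5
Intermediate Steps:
b = 3411552375/392312 (b = 3*(23189 - 18754/(-49039))/8 = 3*(23189 - 18754*(-1)/49039)/8 = 3*(23189 - 1*(-18754/49039))/8 = 3*(23189 + 18754/49039)/8 = (3/8)*(1137184125/49039) = 3411552375/392312 ≈ 8696.0)
H = -5504 (H = -128*43 = -5504)
R = -3411552375/2159285248 (R = (3411552375/392312)/(-5504) = (3411552375/392312)*(-1/5504) = -3411552375/2159285248 ≈ -1.5799)
R/(29858 - 1*(-29818)) = -3411552375/(2159285248*(29858 - 1*(-29818))) = -3411552375/(2159285248*(29858 + 29818)) = -3411552375/2159285248/59676 = -3411552375/2159285248*1/59676 = -1137184125/42952502153216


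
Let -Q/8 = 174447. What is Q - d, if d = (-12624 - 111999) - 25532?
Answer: -1245421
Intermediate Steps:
Q = -1395576 (Q = -8*174447 = -1395576)
d = -150155 (d = -124623 - 25532 = -150155)
Q - d = -1395576 - 1*(-150155) = -1395576 + 150155 = -1245421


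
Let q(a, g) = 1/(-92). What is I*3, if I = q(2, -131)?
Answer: -3/92 ≈ -0.032609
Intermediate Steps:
q(a, g) = -1/92
I = -1/92 ≈ -0.010870
I*3 = -1/92*3 = -3/92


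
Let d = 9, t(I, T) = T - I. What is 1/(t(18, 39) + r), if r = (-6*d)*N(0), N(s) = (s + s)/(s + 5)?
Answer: 1/21 ≈ 0.047619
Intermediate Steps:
N(s) = 2*s/(5 + s) (N(s) = (2*s)/(5 + s) = 2*s/(5 + s))
r = 0 (r = (-6*9)*(2*0/(5 + 0)) = -108*0/5 = -54*0 = 0)
1/(t(18, 39) + r) = 1/((39 - 1*18) + 0) = 1/((39 - 18) + 0) = 1/(21 + 0) = 1/21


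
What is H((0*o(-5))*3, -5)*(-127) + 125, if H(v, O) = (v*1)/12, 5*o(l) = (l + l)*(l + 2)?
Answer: 125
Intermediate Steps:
o(l) = 2*l*(2 + l)/5 (o(l) = ((l + l)*(l + 2))/5 = ((2*l)*(2 + l))/5 = (2*l*(2 + l))/5 = 2*l*(2 + l)/5)
H(v, O) = v/12 (H(v, O) = v*(1/12) = v/12)
H((0*o(-5))*3, -5)*(-127) + 125 = (((0*((⅖)*(-5)*(2 - 5)))*3)/12)*(-127) + 125 = (((0*((⅖)*(-5)*(-3)))*3)/12)*(-127) + 125 = (((0*6)*3)/12)*(-127) + 125 = ((0*3)/12)*(-127) + 125 = ((1/12)*0)*(-127) + 125 = 0*(-127) + 125 = 0 + 125 = 125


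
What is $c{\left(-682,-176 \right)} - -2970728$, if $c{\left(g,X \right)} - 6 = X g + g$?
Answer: $3090084$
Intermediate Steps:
$c{\left(g,X \right)} = 6 + g + X g$ ($c{\left(g,X \right)} = 6 + \left(X g + g\right) = 6 + \left(g + X g\right) = 6 + g + X g$)
$c{\left(-682,-176 \right)} - -2970728 = \left(6 - 682 - -120032\right) - -2970728 = \left(6 - 682 + 120032\right) + 2970728 = 119356 + 2970728 = 3090084$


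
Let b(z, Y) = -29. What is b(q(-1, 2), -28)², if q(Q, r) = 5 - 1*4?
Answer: 841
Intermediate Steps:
q(Q, r) = 1 (q(Q, r) = 5 - 4 = 1)
b(q(-1, 2), -28)² = (-29)² = 841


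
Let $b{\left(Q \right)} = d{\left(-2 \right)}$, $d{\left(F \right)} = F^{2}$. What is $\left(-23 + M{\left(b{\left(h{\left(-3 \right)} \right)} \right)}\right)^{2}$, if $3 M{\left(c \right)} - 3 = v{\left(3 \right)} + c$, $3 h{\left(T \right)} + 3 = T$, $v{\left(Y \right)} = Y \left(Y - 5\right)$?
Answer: $\frac{4624}{9} \approx 513.78$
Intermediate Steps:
$v{\left(Y \right)} = Y \left(-5 + Y\right)$
$h{\left(T \right)} = -1 + \frac{T}{3}$
$b{\left(Q \right)} = 4$ ($b{\left(Q \right)} = \left(-2\right)^{2} = 4$)
$M{\left(c \right)} = -1 + \frac{c}{3}$ ($M{\left(c \right)} = 1 + \frac{3 \left(-5 + 3\right) + c}{3} = 1 + \frac{3 \left(-2\right) + c}{3} = 1 + \frac{-6 + c}{3} = 1 + \left(-2 + \frac{c}{3}\right) = -1 + \frac{c}{3}$)
$\left(-23 + M{\left(b{\left(h{\left(-3 \right)} \right)} \right)}\right)^{2} = \left(-23 + \left(-1 + \frac{1}{3} \cdot 4\right)\right)^{2} = \left(-23 + \left(-1 + \frac{4}{3}\right)\right)^{2} = \left(-23 + \frac{1}{3}\right)^{2} = \left(- \frac{68}{3}\right)^{2} = \frac{4624}{9}$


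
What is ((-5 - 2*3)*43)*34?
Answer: -16082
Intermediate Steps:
((-5 - 2*3)*43)*34 = ((-5 - 6)*43)*34 = -11*43*34 = -473*34 = -16082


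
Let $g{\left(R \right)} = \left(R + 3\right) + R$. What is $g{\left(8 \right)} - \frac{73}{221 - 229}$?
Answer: $\frac{225}{8} \approx 28.125$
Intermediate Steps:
$g{\left(R \right)} = 3 + 2 R$ ($g{\left(R \right)} = \left(3 + R\right) + R = 3 + 2 R$)
$g{\left(8 \right)} - \frac{73}{221 - 229} = \left(3 + 2 \cdot 8\right) - \frac{73}{221 - 229} = \left(3 + 16\right) - \frac{73}{-8} = 19 - - \frac{73}{8} = 19 + \frac{73}{8} = \frac{225}{8}$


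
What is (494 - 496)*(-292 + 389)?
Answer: -194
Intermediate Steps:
(494 - 496)*(-292 + 389) = -2*97 = -194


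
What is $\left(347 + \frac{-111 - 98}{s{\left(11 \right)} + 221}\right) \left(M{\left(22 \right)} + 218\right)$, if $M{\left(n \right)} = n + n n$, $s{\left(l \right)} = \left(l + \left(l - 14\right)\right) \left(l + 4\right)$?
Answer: $\frac{7774312}{31} \approx 2.5078 \cdot 10^{5}$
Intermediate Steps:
$s{\left(l \right)} = \left(-14 + 2 l\right) \left(4 + l\right)$ ($s{\left(l \right)} = \left(l + \left(-14 + l\right)\right) \left(4 + l\right) = \left(-14 + 2 l\right) \left(4 + l\right)$)
$M{\left(n \right)} = n + n^{2}$
$\left(347 + \frac{-111 - 98}{s{\left(11 \right)} + 221}\right) \left(M{\left(22 \right)} + 218\right) = \left(347 + \frac{-111 - 98}{\left(-56 - 66 + 2 \cdot 11^{2}\right) + 221}\right) \left(22 \left(1 + 22\right) + 218\right) = \left(347 - \frac{209}{\left(-56 - 66 + 2 \cdot 121\right) + 221}\right) \left(22 \cdot 23 + 218\right) = \left(347 - \frac{209}{\left(-56 - 66 + 242\right) + 221}\right) \left(506 + 218\right) = \left(347 - \frac{209}{120 + 221}\right) 724 = \left(347 - \frac{209}{341}\right) 724 = \left(347 - \frac{19}{31}\right) 724 = \frac{10738}{31} \cdot 724 = \frac{7774312}{31}$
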